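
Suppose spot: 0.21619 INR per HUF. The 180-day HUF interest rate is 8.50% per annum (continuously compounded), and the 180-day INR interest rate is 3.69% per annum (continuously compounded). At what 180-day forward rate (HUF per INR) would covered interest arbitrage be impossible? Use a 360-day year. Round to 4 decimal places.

T = 180/360 years.
INR growth factor: e^(0.0369×180/360) = 1.0186213.
HUF growth factor: e^(0.0850×180/360) = 1.0434161.
Forward (INR per HUF) = 0.21619 × 1.0186213 / 1.0434161 = 0.2110527.
Invert for HUF per INR: 1 / 0.2110527 = 4.7382.

4.7382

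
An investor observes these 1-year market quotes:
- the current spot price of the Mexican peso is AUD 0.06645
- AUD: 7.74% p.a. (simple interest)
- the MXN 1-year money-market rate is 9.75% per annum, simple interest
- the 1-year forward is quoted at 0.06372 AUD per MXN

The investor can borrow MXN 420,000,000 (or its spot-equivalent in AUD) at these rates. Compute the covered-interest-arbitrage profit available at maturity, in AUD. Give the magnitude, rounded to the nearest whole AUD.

AUD 697,423

T = 1 year.
Route A — deposit MXN, sell forward: 420,000,000 × 1.097500 × 0.06372 = AUD 29,371,734.00.
Route B — convert at spot, deposit AUD: 420,000,000 × 0.06645 × 1.077400 = AUD 30,069,156.60.
The quoted forward undervalues MXN, so borrow MXN, convert to AUD at spot, deposit the AUD at 7.74%, and buy MXN forward at 0.06372 to cover the loan.
Profit = 30,069,156.60 − 29,371,734.00 = AUD 697,423.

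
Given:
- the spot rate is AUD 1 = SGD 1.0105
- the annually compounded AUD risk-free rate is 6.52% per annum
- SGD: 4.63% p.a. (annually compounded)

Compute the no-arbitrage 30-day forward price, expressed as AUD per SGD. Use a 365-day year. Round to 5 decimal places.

0.99107

T = 30/365 years.
Growth of 1 SGD over T: (1 + 0.0463)^(30/365) = 1.0037269.
AUD growth factor: (1 + 0.0652)^(30/365) = 1.0052049.
CIP: F = S · (grow SGD)/(grow AUD) = 1.0105 × 1.0037269/1.0052049 = 1.009014 SGD per AUD.
Invert for AUD per SGD: 1 / 1.009014 = 0.99107.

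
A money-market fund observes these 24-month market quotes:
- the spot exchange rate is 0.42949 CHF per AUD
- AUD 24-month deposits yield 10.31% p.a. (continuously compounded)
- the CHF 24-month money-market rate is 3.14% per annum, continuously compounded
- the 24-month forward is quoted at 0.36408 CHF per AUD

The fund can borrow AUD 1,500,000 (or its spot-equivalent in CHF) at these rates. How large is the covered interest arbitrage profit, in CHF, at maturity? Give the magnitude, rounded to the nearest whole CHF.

CHF 14,809

T = 2 years.
Route A — deposit AUD, sell forward: 1,500,000 × 1.22899898 × 0.36408 = CHF 671,180.92.
Route B — convert at spot, deposit CHF: 1,500,000 × 0.42949 × 1.06481386 = CHF 685,990.36.
The quoted forward undervalues AUD, so borrow AUD, convert to CHF at spot, deposit the CHF at 3.14%, and buy AUD forward at 0.36408 to cover the loan.
Arbitrage profit = |671,180.92 − 685,990.36| = CHF 14,809.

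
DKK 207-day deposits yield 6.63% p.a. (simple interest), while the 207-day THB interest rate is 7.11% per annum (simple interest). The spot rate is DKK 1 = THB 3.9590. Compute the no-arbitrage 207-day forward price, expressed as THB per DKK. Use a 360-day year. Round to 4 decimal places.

3.9695

T = 207/360 years.
THB accumulates by 1 + 0.0711×207/360 = 1.0408825.
Growth of 1 DKK over T: 1 + 0.0663×207/360 = 1.0381225.
CIP: F = S · (grow THB)/(grow DKK) = 3.959 × 1.0408825/1.0381225 = 3.969526 THB per DKK.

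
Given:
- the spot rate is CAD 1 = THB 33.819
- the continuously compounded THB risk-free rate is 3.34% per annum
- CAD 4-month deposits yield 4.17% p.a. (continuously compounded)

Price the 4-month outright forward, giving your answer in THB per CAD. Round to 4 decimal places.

T = 4/12 years.
Growth of 1 THB over T: e^(0.0334×4/12) = 1.01119554.
CAD growth factor: e^(0.0417×4/12) = 1.01399705.
Forward (THB per CAD) = 33.819 × 1.01119554 / 1.01399705 = 33.725564.

33.7256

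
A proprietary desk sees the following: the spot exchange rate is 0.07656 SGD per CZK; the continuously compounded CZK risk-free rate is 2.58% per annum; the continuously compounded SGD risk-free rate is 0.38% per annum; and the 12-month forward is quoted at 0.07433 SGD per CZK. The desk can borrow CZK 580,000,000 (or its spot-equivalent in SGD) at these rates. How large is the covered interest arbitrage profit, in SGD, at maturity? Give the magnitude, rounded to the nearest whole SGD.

T = 1 year.
Route A — deposit CZK, sell forward: 580,000,000 × 1.0261357008 × 0.07433 = SGD 44,238,146.65.
Route B — convert at spot, deposit SGD: 580,000,000 × 0.07656 × 1.0038072292 = SGD 44,573,859.25.
The quoted forward undervalues CZK, so borrow CZK, convert to SGD at spot, deposit the SGD at 0.38%, and buy CZK forward at 0.07433 to cover the loan.
The gap between the two covered legs is SGD 335,713.

SGD 335,713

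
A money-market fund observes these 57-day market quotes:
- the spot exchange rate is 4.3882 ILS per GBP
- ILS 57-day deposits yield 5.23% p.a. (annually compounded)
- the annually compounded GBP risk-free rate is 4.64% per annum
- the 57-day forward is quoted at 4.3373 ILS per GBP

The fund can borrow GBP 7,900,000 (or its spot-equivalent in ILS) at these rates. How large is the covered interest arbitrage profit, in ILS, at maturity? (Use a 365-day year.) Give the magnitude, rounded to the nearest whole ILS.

ILS 435,637

T = 57/365 years.
Keep in GBP, deliver into the forward: 7,900,000·1.0071080886·4.3373 = ILS 34,508,226.31.
Swap to ILS now, deposit: 7,900,000·4.3882·1.0079927591 = ILS 34,943,863.22.
The quoted forward undervalues GBP, so borrow GBP, convert to ILS at spot, deposit the ILS at 5.23%, and buy GBP forward at 4.3373 to cover the loan.
The gap between the two covered legs is ILS 435,637.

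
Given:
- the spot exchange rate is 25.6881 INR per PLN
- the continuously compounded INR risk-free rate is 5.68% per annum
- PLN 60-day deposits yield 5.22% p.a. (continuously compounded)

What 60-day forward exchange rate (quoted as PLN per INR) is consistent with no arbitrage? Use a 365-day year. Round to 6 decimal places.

0.038899

T = 60/365 years.
Growth of 1 INR over T: e^(0.0568×60/365) = 1.0093807.
Growth of 1 PLN over T: e^(0.0522×60/365) = 1.0086177.
Forward (INR per PLN) = 25.6881 × 1.0093807 / 1.0086177 = 25.70753.
Quoted the other way: 1/25.70753 = 0.038899 PLN per INR.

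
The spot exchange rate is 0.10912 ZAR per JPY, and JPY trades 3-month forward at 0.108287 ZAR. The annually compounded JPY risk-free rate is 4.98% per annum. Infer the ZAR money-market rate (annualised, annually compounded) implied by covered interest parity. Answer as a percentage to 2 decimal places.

1.81%

T = 3/12 years.
By CIP, F/S equals the ZAR-to-JPY growth ratio: 0.108287/0.10912 = 0.9923662.
JPY growth factor: (1 + 0.0498)^(3/12) = 1.012224.
Hence g_ZAR = 1.0044969.
r = 1.0044969^(12/3) − 1 = 0.018109 → 1.81%.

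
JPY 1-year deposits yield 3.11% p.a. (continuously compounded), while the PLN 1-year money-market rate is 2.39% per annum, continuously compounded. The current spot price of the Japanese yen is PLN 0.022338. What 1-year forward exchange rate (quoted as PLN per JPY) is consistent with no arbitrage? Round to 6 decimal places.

T = 1 year.
PLN accumulates by e^(0.0239×1) = 1.0241879.
Growth of 1 JPY over T: e^(0.0311×1) = 1.0315887.
Forward (PLN per JPY) = 0.022338 × 1.0241879 / 1.0315887 = 0.02217774.

0.022178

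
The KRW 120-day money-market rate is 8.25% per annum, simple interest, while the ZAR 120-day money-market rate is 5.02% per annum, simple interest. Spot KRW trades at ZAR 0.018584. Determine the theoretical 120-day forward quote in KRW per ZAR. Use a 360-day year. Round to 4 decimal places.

T = 120/360 years.
ZAR accumulates by 1 + 0.0502×120/360 = 1.01673333.
KRW growth factor: 1 + 0.0825×120/360 = 1.027500.
CIP: F = S · (grow ZAR)/(grow KRW) = 0.018584 × 1.01673333/1.027500 = 0.018389267 ZAR per KRW.
Quoted the other way: 1/0.018389267 = 54.3795 KRW per ZAR.

54.3795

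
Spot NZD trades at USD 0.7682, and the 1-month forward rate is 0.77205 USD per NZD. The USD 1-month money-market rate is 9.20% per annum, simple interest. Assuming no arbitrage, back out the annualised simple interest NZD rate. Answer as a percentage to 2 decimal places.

T = 1/12 years.
By CIP, F/S equals the USD-to-NZD growth ratio: 0.77205/0.7682 = 1.0050117.
The USD side grows by 1 + 0.0920×1/12 = 1.0076667.
Hence g_NZD = 1.0026418.
r = (1.0026418 − 1)/(1/12) = 0.031702 → 3.17%.

3.17%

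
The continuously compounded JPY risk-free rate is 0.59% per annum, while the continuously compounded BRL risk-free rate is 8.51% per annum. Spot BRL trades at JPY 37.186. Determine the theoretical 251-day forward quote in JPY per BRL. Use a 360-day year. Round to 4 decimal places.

35.1883

T = 251/360 years.
JPY growth factor: e^(0.0059×251/360) = 1.00412208.
BRL growth factor: e^(0.0851×251/360) = 1.06112919.
CIP: F = S · (grow JPY)/(grow BRL) = 37.186 × 1.00412208/1.06112919 = 35.188254 JPY per BRL.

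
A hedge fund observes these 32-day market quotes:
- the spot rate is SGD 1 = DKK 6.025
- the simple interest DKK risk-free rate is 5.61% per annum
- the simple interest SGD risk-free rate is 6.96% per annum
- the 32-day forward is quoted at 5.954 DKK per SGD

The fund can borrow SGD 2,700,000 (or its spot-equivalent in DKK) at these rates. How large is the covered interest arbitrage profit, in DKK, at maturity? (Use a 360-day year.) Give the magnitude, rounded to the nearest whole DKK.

T = 32/360 years.
Keep in SGD, deliver into the forward: 2,700,000·1.0061866667·5.954 = DKK 16,175,255.62.
Swap to DKK now, deposit: 2,700,000·6.025·1.0049866667 = DKK 16,348,620.60.
The quoted forward undervalues SGD, so borrow SGD, convert to DKK at spot, deposit the DKK at 5.61%, and buy SGD forward at 5.954 to cover the loan.
Arbitrage profit = |16,175,255.62 − 16,348,620.60| = DKK 173,365.

DKK 173,365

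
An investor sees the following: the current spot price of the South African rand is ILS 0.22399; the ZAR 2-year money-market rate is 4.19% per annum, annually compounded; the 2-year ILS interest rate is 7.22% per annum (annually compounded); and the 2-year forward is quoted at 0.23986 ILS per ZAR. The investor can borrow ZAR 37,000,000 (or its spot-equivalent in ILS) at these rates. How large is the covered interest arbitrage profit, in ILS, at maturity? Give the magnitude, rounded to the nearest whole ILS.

ILS 106,545

T = 2 years.
Invest the ZAR and cover forward: 37,000,000 × 1.08555561 × 0.23986 = ILS 9,634,110.64.
Convert at spot and invest in ILS: 37,000,000 × 0.22399 × 1.14961284 = ILS 9,527,565.86.
The quoted forward overvalues ZAR, so borrow ILS, buy ZAR at spot, deposit the ZAR at 4.19%, and sell the proceeds forward at 0.23986.
The gap between the two covered legs is ILS 106,545.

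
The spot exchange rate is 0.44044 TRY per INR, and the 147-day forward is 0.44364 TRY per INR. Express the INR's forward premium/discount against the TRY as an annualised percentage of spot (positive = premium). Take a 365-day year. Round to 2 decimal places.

+1.80%

T = 147/365 years.
Period premium: (0.44364 − 0.44044)/0.44044 = 0.0072655.
Per annum: 0.0072655 / (147/365) = 0.018040 = 1.80%.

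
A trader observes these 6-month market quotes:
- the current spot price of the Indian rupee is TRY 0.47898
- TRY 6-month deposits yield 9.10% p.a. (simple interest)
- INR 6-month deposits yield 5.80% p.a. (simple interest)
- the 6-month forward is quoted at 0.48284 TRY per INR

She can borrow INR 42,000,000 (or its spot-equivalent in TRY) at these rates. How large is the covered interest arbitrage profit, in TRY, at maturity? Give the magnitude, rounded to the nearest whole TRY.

TRY 165,112

T = 6/12 years.
Route A — deposit INR, sell forward: 42,000,000 × 1.029000 × 0.48284 = TRY 20,867,379.12.
Route B — convert at spot, deposit TRY: 42,000,000 × 0.47898 × 1.045500 = TRY 21,032,490.78.
The quoted forward undervalues INR, so borrow INR, convert to TRY at spot, deposit the TRY at 9.10%, and buy INR forward at 0.48284 to cover the loan.
Profit = 21,032,490.78 − 20,867,379.12 = TRY 165,112.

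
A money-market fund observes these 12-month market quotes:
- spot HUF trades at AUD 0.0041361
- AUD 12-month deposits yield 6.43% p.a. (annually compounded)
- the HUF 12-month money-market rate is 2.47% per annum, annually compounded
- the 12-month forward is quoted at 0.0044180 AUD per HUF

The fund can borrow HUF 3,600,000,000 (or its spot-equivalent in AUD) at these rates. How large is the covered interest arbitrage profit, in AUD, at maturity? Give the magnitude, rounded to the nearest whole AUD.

T = 1 year.
Route A — deposit HUF, sell forward: 3,600,000,000 × 1.024700 × 0.0044180 = AUD 16,297,648.56.
Route B — convert at spot, deposit AUD: 3,600,000,000 × 0.0041361 × 1.064300 = AUD 15,847,384.43.
The quoted forward overvalues HUF, so borrow AUD, buy HUF at spot, deposit the HUF at 2.47%, and sell the proceeds forward at 0.0044180.
Arbitrage profit = |16,297,648.56 − 15,847,384.43| = AUD 450,264.

AUD 450,264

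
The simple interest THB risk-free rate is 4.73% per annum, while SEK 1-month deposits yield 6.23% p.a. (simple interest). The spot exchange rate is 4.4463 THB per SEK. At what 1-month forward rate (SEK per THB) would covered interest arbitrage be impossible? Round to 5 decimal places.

T = 1/12 years.
Growth of 1 THB over T: 1 + 0.0473×1/12 = 1.0039417.
SEK accumulates by 1 + 0.0623×1/12 = 1.0051917.
CIP: F = S · (grow THB)/(grow SEK) = 4.4463 × 1.0039417/1.0051917 = 4.440771 THB per SEK.
Invert for SEK per THB: 1 / 4.440771 = 0.22519.

0.22519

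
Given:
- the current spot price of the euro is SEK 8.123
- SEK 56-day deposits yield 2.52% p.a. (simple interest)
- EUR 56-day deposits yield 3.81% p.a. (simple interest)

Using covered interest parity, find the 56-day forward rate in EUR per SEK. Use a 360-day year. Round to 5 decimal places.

T = 56/360 years.
Growth of 1 SEK over T: 1 + 0.0252×56/360 = 1.003920.
EUR accumulates by 1 + 0.0381×56/360 = 1.0059267.
So F = 8.123 × 1.003920 / 1.0059267 = 8.106796 (SEK/EUR).
Invert for EUR per SEK: 1 / 8.106796 = 0.12335.

0.12335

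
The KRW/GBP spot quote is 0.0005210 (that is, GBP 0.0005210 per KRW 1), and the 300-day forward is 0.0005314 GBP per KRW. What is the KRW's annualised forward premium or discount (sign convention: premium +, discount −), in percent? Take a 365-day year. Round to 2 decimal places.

+2.43%

T = 300/365 years.
(F − S)/S = (0.0005314 − 0.000521)/0.000521 = 0.0199616.
Per annum: 0.0199616 / (300/365) = 0.024287 = 2.43%.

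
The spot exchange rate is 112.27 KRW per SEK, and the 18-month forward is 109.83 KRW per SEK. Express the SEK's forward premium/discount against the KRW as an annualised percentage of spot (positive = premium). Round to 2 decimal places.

T = 18/12 years.
SEK trades forward at -2.17333% vs spot over the period.
Per annum: -0.0217333 / (18/12) = -0.014489 = -1.45%.

-1.45%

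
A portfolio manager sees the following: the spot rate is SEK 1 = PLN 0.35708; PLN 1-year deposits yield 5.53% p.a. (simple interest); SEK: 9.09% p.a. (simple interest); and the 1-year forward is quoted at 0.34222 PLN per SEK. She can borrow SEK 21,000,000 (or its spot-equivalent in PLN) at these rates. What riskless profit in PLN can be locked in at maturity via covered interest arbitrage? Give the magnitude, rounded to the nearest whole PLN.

T = 1 year.
Invest the SEK and cover forward: 21,000,000 × 1.090900 × 0.34222 = PLN 7,839,883.76.
Convert at spot and invest in PLN: 21,000,000 × 0.35708 × 1.055300 = PLN 7,913,357.00.
The quoted forward undervalues SEK, so borrow SEK, convert to PLN at spot, deposit the PLN at 5.53%, and buy SEK forward at 0.34222 to cover the loan.
The gap between the two covered legs is PLN 73,473.

PLN 73,473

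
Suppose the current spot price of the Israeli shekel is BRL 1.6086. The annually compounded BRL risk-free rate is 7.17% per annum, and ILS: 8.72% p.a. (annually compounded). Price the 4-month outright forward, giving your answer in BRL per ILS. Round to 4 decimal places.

T = 4/12 years.
BRL growth factor: (1 + 0.0717)^(4/12) = 1.0233505.
Growth of 1 ILS over T: (1 + 0.0872)^(4/12) = 1.0282605.
CIP: F = S · (grow BRL)/(grow ILS) = 1.6086 × 1.0233505/1.0282605 = 1.600919 BRL per ILS.

1.6009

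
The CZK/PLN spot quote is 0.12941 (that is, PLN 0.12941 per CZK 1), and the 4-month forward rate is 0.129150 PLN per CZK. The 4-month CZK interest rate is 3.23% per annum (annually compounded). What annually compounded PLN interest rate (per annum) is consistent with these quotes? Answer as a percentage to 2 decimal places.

T = 4/12 years.
F/S = 0.12915/0.12941 = 0.9979909 = (growth of PLN) / (growth of CZK).
The CZK side grows by (1 + 0.0323)^(4/12) = 1.0106528.
Hence g_PLN = 1.0086223.
r = 1.0086223^(12/4) − 1 = 0.026091 → 2.61%.

2.61%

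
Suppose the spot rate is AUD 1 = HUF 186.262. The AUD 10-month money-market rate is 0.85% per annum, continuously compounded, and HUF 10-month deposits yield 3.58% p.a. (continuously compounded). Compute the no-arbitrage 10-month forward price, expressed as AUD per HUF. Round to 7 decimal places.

0.0052480

T = 10/12 years.
Growth of 1 HUF over T: e^(0.0358×10/12) = 1.0302828.
AUD accumulates by e^(0.0085×10/12) = 1.0071085.
So F = 186.262 × 1.0302828 / 1.0071085 = 190.5480 (HUF/AUD).
Invert for AUD per HUF: 1 / 190.5480 = 0.0052480.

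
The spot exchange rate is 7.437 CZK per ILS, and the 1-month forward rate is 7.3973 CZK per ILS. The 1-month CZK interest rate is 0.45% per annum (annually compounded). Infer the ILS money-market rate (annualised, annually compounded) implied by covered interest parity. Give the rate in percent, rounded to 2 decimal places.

7.11%

T = 1/12 years.
By CIP, F/S equals the CZK-to-ILS growth ratio: 7.3973/7.437 = 0.9946618.
The CZK side grows by (1 + 0.0045)^(1/12) = 1.0003742.
That pins the ILS growth at 1.0057431.
Annualise: 1.0057431^(12/1) − 1 = 0.071136 = 7.11%.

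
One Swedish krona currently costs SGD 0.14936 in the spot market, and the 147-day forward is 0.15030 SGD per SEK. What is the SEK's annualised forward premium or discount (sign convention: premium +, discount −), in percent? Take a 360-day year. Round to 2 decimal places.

T = 147/360 years.
SEK trades forward at +0.62935% vs spot over the period.
Annualise by dividing by T: 0.0062935 / (147/360) = 0.015413 → 1.54%.

+1.54%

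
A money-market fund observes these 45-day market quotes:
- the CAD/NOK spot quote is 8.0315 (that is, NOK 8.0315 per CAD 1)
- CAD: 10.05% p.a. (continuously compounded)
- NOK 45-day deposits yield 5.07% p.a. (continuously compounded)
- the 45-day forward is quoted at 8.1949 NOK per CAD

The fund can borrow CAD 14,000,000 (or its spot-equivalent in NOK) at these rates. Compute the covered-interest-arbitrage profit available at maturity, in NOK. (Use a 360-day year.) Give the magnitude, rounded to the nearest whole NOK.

T = 45/360 years.
Invest the CAD and cover forward: 14,000,000 × 1.01264173967 × 8.1949 = NOK 116,178,969.09.
Convert at spot and invest in NOK: 14,000,000 × 8.0315 × 1.00635762444 = NOK 113,155,857.65.
The quoted forward overvalues CAD, so borrow NOK, buy CAD at spot, deposit the CAD at 10.05%, and sell the proceeds forward at 8.1949.
The gap between the two covered legs is NOK 3,023,111.

NOK 3,023,111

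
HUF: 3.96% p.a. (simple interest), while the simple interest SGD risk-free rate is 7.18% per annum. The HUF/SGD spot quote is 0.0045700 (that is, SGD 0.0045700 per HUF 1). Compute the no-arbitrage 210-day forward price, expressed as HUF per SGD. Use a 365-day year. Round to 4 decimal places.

214.9254

T = 210/365 years.
SGD accumulates by 1 + 0.0718×210/365 = 1.041309589.
HUF accumulates by 1 + 0.0396×210/365 = 1.022783562.
CIP: F = S · (grow SGD)/(grow HUF) = 0.00457 × 1.041309589/1.022783562 = 0.00465277797 SGD per HUF.
Quoted the other way: 1/0.00465277797 = 214.9254 HUF per SGD.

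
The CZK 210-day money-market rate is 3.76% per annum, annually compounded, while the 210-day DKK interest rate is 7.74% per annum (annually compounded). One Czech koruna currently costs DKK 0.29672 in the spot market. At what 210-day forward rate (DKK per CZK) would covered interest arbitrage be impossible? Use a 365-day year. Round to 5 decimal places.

T = 210/365 years.
DKK growth factor: (1 + 0.0774)^(210/365) = 1.0438254.
CZK growth factor: (1 + 0.0376)^(210/365) = 1.0214632.
So F = 0.29672 × 1.0438254 / 1.0214632 = 0.3032159 (DKK/CZK).

0.30322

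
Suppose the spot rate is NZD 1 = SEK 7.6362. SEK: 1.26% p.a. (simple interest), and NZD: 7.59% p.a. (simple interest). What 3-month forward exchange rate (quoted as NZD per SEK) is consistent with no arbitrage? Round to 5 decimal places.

0.13302

T = 3/12 years.
Growth of 1 SEK over T: 1 + 0.0126×3/12 = 1.003150.
NZD accumulates by 1 + 0.0759×3/12 = 1.018975.
CIP: F = S · (grow SEK)/(grow NZD) = 7.6362 × 1.003150/1.018975 = 7.517607 SEK per NZD.
Quoted the other way: 1/7.517607 = 0.13302 NZD per SEK.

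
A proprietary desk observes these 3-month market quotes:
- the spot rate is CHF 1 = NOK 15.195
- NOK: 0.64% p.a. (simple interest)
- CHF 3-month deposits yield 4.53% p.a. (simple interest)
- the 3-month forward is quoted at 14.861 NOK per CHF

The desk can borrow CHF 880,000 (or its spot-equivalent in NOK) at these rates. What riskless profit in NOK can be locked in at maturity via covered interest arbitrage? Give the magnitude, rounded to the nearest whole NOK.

NOK 167,210

T = 3/12 years.
Route A — deposit CHF, sell forward: 880,000 × 1.011325 × 14.861 = NOK 13,225,784.73.
Route B — convert at spot, deposit NOK: 880,000 × 15.195 × 1.001600 = NOK 13,392,994.56.
The quoted forward undervalues CHF, so borrow CHF, convert to NOK at spot, deposit the NOK at 0.64%, and buy CHF forward at 14.861 to cover the loan.
The gap between the two covered legs is NOK 167,210.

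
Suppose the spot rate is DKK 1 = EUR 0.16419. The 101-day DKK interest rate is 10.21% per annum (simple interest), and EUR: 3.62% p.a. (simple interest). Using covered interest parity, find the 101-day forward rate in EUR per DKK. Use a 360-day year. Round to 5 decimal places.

T = 101/360 years.
Growth of 1 EUR over T: 1 + 0.0362×101/360 = 1.0101561.
DKK growth factor: 1 + 0.1021×101/360 = 1.0286447.
CIP: F = S · (grow EUR)/(grow DKK) = 0.16419 × 1.0101561/1.0286447 = 0.1612389 EUR per DKK.

0.16124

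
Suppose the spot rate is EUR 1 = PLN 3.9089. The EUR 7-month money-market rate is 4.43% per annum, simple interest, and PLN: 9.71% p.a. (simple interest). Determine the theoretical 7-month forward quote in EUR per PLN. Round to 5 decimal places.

0.24837

T = 7/12 years.
Growth of 1 PLN over T: 1 + 0.0971×7/12 = 1.0566417.
EUR growth factor: 1 + 0.0443×7/12 = 1.0258417.
Forward (PLN per EUR) = 3.9089 × 1.0566417 / 1.0258417 = 4.026261.
Invert for EUR per PLN: 1 / 4.026261 = 0.24837.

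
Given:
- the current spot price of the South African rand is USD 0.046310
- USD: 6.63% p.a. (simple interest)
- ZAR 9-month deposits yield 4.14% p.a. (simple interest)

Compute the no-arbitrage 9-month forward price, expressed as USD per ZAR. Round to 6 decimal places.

T = 9/12 years.
USD growth factor: 1 + 0.0663×9/12 = 1.049725.
ZAR accumulates by 1 + 0.0414×9/12 = 1.031050.
Forward (USD per ZAR) = 0.04631 × 1.049725 / 1.031050 = 0.04714879.

0.047149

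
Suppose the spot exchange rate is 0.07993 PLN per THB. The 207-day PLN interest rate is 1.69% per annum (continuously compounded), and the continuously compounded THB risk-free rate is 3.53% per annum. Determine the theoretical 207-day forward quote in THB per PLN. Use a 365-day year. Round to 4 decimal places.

T = 207/365 years.
Growth of 1 PLN over T: e^(0.0169×207/365) = 1.00963046.
THB growth factor: e^(0.0353×207/365) = 1.02022119.
Forward (PLN per THB) = 0.07993 × 1.00963046 / 1.02022119 = 0.079100261.
Quoted the other way: 1/0.079100261 = 12.6422 THB per PLN.

12.6422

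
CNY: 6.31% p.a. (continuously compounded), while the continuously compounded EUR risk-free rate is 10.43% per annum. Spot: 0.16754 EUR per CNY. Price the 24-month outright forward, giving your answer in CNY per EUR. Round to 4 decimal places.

T = 2 years.
EUR growth factor: e^(0.1043×2) = 1.2319521.
Growth of 1 CNY over T: e^(0.0631×2) = 1.134509.
Forward (EUR per CNY) = 0.16754 × 1.2319521 / 1.134509 = 0.1819300.
Quoted the other way: 1/0.1819300 = 5.4966 CNY per EUR.

5.4966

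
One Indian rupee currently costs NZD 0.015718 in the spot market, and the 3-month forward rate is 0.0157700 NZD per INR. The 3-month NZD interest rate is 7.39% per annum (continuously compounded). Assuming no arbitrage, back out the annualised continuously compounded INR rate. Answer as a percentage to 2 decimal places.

6.07%

T = 3/12 years.
By CIP, F/S equals the NZD-to-INR growth ratio: 0.01577/0.015718 = 1.0033083.
NZD growth factor: e^(0.0739×3/12) = 1.0186467.
Hence g_INR = 1.0152878.
r = ln(1.0152878)/(3/12) = 0.060688 → 6.07%.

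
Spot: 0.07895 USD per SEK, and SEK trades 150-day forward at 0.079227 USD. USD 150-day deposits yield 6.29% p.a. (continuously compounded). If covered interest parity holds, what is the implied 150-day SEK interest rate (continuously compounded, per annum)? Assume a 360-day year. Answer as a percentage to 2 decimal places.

5.45%

T = 150/360 years.
By CIP, F/S equals the USD-to-SEK growth ratio: 0.079227/0.07895 = 1.0035085.
USD growth factor: e^(0.0629×150/360) = 1.0265548.
Hence g_SEK = 1.0229657.
Take logs: ln 1.0229657 / (150/360) = 0.054494, so 5.45%.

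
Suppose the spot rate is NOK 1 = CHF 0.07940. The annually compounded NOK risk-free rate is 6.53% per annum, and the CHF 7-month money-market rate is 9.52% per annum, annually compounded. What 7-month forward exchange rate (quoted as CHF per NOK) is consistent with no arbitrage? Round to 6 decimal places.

0.080692

T = 7/12 years.
Growth of 1 CHF over T: (1 + 0.0952)^(7/12) = 1.0544788.
NOK accumulates by (1 + 0.0653)^(7/12) = 1.0375888.
Forward (CHF per NOK) = 0.0794 × 1.0544788 / 1.0375888 = 0.08069248.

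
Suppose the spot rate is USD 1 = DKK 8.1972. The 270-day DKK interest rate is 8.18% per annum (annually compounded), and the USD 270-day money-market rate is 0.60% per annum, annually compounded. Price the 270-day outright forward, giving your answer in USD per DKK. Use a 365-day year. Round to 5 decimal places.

0.11561

T = 270/365 years.
Growth of 1 DKK over T: (1 + 0.0818)^(270/365) = 1.0598866.
USD growth factor: (1 + 0.0060)^(270/365) = 1.0044349.
So F = 8.1972 × 1.0598866 / 1.0044349 = 8.649742 (DKK/USD).
Invert for USD per DKK: 1 / 8.649742 = 0.11561.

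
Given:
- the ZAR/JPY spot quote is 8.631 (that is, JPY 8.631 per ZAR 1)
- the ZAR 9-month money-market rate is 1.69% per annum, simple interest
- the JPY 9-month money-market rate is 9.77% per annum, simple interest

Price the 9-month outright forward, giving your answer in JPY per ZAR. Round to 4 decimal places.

T = 9/12 years.
JPY growth factor: 1 + 0.0977×9/12 = 1.073275.
ZAR accumulates by 1 + 0.0169×9/12 = 1.012675.
Forward (JPY per ZAR) = 8.631 × 1.073275 / 1.012675 = 9.147492.

9.1475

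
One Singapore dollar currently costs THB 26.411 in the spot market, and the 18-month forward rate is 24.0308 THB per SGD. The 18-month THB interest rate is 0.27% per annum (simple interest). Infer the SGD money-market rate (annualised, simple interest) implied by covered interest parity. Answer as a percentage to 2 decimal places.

6.90%

T = 18/12 years.
F/S = 24.0308/26.411 = 0.9098785 = (growth of THB) / (growth of SGD).
THB growth factor: 1 + 0.0027×18/12 = 1.004050.
Hence g_SGD = 1.103499.
r = (1.103499 − 1)/(18/12) = 0.068999 → 6.90%.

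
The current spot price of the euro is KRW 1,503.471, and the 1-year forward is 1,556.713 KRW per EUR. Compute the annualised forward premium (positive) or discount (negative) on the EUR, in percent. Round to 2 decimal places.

+3.54%

T = 1 year.
Period premium: (1556.713 − 1503.471)/1503.471 = 0.0354127.
Per annum: 0.0354127 / 1 = 0.035413 = 3.54%.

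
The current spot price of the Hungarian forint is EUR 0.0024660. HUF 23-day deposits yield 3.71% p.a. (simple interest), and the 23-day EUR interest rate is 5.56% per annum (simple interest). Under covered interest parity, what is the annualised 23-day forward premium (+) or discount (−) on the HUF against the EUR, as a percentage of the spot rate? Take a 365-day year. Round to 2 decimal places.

+1.85%

T = 23/365 years.
No-arbitrage forward: 0.002466 × 1.0035036 / 1.0023378 = 0.0024688682 EUR/HUF.
Annualised premium = (F − S)/S × (1/T) = (0.0024688682 − 0.002466)/0.002466 ÷ (23/365) = 1.85%.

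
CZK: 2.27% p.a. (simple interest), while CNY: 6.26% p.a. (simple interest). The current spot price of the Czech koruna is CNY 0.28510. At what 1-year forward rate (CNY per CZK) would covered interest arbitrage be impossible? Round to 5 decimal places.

T = 1 year.
CNY growth factor: 1 + 0.0626×1 = 1.062600.
CZK growth factor: 1 + 0.0227×1 = 1.022700.
CIP: F = S · (grow CNY)/(grow CZK) = 0.2851 × 1.062600/1.022700 = 0.2962230 CNY per CZK.

0.29622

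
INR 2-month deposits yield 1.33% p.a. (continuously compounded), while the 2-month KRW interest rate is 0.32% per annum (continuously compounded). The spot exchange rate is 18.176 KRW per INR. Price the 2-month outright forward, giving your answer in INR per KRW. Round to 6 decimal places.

0.055110

T = 2/12 years.
KRW growth factor: e^(0.0032×2/12) = 1.0005335.
INR growth factor: e^(0.0133×2/12) = 1.0022191.
CIP: F = S · (grow KRW)/(grow INR) = 18.176 × 1.0005335/1.0022191 = 18.14543 KRW per INR.
Quoted the other way: 1/18.14543 = 0.055110 INR per KRW.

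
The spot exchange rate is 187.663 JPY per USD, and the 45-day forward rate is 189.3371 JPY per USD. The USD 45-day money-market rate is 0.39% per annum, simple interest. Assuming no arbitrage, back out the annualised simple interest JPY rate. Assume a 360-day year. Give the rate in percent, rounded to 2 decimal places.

T = 45/360 years.
By CIP, F/S equals the JPY-to-USD growth ratio: 189.3371/187.663 = 1.0089208.
USD growth factor: 1 + 0.0039×45/360 = 1.0004875.
So the JPY growth factor = 1.0094126.
r = (1.0094126 − 1)/(45/360) = 0.075301 → 7.53%.

7.53%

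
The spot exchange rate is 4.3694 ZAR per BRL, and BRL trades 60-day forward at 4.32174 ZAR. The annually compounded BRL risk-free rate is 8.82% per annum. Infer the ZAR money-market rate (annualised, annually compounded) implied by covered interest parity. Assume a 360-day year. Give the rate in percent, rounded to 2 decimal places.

T = 60/360 years.
F/S = 4.32174/4.3694 = 0.9890923 = (growth of ZAR) / (growth of BRL).
BRL growth factor: (1 + 0.0882)^(60/360) = 1.0141872.
That pins the ZAR growth at 1.0031248.
Annualise: 1.0031248^(360/60) − 1 = 0.018896 = 1.89%.

1.89%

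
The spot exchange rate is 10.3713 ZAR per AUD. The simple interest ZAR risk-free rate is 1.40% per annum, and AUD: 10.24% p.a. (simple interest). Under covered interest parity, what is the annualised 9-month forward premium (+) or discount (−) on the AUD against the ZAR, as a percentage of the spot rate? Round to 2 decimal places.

-8.21%

T = 9/12 years.
CIP forward (ZAR per AUD) = 10.3713 × 1.010500/1.076800 = 9.7327253.
Annualised premium = (F − S)/S × (1/T) = (9.7327253 − 10.3713)/10.3713 ÷ (9/12) = -8.21%.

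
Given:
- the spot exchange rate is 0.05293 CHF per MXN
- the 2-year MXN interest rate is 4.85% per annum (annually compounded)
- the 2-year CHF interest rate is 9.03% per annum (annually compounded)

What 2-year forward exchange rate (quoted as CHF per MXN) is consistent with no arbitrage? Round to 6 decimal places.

T = 2 years.
CHF growth factor: (1 + 0.0903)^2 = 1.1887541.
MXN accumulates by (1 + 0.0485)^2 = 1.0993522.
CIP: F = S · (grow CHF)/(grow MXN) = 0.05293 × 1.1887541/1.0993522 = 0.05723439 CHF per MXN.

0.057234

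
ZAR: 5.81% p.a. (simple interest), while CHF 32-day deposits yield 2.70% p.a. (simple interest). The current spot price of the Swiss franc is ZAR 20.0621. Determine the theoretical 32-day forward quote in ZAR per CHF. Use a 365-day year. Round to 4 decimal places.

T = 32/365 years.
ZAR growth factor: 1 + 0.0581×32/365 = 1.0050937.
Growth of 1 CHF over T: 1 + 0.0270×32/365 = 1.00236712.
So F = 20.0621 × 1.0050937 / 1.00236712 = 20.116672 (ZAR/CHF).

20.1167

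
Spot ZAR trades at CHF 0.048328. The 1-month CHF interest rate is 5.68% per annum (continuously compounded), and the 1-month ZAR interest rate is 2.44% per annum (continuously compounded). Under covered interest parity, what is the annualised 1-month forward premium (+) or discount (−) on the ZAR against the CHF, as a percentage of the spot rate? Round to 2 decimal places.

+3.24%

T = 1/12 years.
CIP forward (CHF per ZAR) = 0.048328 × 1.0047446/1.0020354 = 0.048458664.
(F − S)/S ÷ T = (0.048458664 − 0.048328)/0.048328/(1/12) = 0.032444 → 3.24%.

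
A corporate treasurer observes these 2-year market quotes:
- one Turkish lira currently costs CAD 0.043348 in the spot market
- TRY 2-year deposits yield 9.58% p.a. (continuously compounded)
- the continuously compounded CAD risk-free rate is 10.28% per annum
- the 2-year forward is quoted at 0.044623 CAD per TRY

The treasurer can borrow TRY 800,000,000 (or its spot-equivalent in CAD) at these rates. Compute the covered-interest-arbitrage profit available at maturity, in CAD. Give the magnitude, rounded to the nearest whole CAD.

CAD 643,246

T = 2 years.
Route A — deposit TRY, sell forward: 800,000,000 × 1.2111859457 × 0.044623 = CAD 43,237,400.36.
Route B — convert at spot, deposit CAD: 800,000,000 × 0.043348 × 1.228261801 = CAD 42,594,154.04.
The quoted forward overvalues TRY, so borrow CAD, buy TRY at spot, deposit the TRY at 9.58%, and sell the proceeds forward at 0.044623.
Arbitrage profit = |43,237,400.36 − 42,594,154.04| = CAD 643,246.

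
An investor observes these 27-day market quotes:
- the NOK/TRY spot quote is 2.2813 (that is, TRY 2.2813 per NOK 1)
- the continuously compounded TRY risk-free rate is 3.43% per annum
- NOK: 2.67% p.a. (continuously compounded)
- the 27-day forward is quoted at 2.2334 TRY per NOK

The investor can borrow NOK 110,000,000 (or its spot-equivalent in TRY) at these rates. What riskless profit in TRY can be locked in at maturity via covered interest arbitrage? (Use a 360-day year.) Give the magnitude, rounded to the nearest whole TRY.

T = 27/360 years.
Route A — deposit NOK, sell forward: 110,000,000 × 1.00200450634 × 2.2334 = TRY 246,166,455.09.
Route B — convert at spot, deposit TRY: 110,000,000 × 2.2813 × 1.00257581172 = TRY 251,589,381.92.
The quoted forward undervalues NOK, so borrow NOK, convert to TRY at spot, deposit the TRY at 3.43%, and buy NOK forward at 2.2334 to cover the loan.
The gap between the two covered legs is TRY 5,422,927.

TRY 5,422,927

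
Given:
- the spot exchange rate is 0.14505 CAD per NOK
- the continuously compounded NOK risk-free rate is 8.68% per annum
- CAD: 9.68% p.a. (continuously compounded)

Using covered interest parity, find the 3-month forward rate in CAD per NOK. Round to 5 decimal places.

T = 3/12 years.
CAD accumulates by e^(0.0968×3/12) = 1.0244952.
NOK growth factor: e^(0.0868×3/12) = 1.0219372.
Forward (CAD per NOK) = 0.14505 × 1.0244952 / 1.0219372 = 0.1454131.

0.14541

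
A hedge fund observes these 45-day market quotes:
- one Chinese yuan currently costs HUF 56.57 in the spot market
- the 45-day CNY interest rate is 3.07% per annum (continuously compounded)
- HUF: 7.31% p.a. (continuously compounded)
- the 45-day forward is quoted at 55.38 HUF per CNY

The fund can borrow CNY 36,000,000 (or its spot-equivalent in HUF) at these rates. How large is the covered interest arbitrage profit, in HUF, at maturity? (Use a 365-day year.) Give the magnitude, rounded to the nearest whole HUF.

HUF 53,716,501

T = 45/365 years.
Invest the CNY and cover forward: 36,000,000 × 1.003792103406 × 55.38 = HUF 2,001,240,240.72.
Convert at spot and invest in HUF: 36,000,000 × 56.57 × 1.009053062077 = HUF 2,054,956,741.98.
The quoted forward undervalues CNY, so borrow CNY, convert to HUF at spot, deposit the HUF at 7.31%, and buy CNY forward at 55.38 to cover the loan.
The gap between the two covered legs is HUF 53,716,501.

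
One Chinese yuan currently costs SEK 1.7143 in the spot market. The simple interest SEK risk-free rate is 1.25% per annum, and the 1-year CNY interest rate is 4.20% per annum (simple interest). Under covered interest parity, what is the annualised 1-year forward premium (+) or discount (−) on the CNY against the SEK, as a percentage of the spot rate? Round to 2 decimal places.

-2.83%

T = 1 year.
No-arbitrage forward: 1.7143 × 1.012500 / 1.042000 = 1.6657666 SEK/CNY.
Annualised premium = (F − S)/S × (1/T) = (1.6657666 − 1.7143)/1.7143 ÷ 1 = -2.83%.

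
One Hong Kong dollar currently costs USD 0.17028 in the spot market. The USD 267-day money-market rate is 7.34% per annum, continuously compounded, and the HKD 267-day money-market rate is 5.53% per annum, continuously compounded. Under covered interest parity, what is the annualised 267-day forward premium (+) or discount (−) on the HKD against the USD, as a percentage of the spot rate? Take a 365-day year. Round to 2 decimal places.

+1.82%

T = 267/365 years.
F = S · g_USD/g_HKD = 0.17028 × 1.0551602/1.0412817 = 0.17254954.
Annualised premium = (F − S)/S × (1/T) = (0.17254954 − 0.17028)/0.17028 ÷ (267/365) = 1.82%.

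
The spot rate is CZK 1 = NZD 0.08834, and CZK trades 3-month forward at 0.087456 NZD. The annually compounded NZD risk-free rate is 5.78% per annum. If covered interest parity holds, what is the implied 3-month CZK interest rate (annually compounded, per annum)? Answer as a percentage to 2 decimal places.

T = 3/12 years.
F/S = 0.087456/0.08834 = 0.9899932 = (growth of NZD) / (growth of CZK).
NZD growth factor: (1 + 0.0578)^(3/12) = 1.014147.
Hence g_CZK = 1.0243979.
Annualise: 1.0243979^(12/3) − 1 = 0.101222 = 10.12%.

10.12%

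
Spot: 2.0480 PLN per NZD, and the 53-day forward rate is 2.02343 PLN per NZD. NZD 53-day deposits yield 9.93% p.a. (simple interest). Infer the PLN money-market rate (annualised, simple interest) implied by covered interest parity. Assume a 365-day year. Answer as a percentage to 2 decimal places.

1.55%

T = 53/365 years.
F/S = 2.02343/2.048 = 0.9880029 = (growth of PLN) / (growth of NZD).
The NZD side grows by 1 + 0.0993×53/365 = 1.0144189.
So the PLN growth factor = 1.0022488.
r = (1.0022488 − 1)/(53/365) = 0.015487 → 1.55%.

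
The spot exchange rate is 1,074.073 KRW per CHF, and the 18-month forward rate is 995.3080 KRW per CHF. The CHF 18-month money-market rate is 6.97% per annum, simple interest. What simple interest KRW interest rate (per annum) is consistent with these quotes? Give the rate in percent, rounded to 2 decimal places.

1.57%

T = 18/12 years.
F/S = 995.308/1074.073 = 0.9266670 = (growth of KRW) / (growth of CHF).
The CHF side grows by 1 + 0.0697×18/12 = 1.104550.
That pins the KRW growth at 1.023550.
(1.023550 − 1)/T = 0.015700, i.e. 1.57%.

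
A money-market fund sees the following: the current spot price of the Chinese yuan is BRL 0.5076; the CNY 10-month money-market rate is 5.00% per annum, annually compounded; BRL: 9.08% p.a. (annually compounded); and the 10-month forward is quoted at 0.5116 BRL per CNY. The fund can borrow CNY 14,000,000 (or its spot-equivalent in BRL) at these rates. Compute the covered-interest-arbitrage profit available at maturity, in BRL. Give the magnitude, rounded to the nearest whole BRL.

T = 10/12 years.
Route A — deposit CNY, sell forward: 14,000,000 × 1.041496343 × 0.5116 = BRL 7,459,613.41.
Route B — convert at spot, deposit BRL: 14,000,000 × 0.5076 × 1.075113399 = BRL 7,640,185.86.
The quoted forward undervalues CNY, so borrow CNY, convert to BRL at spot, deposit the BRL at 9.08%, and buy CNY forward at 0.5116 to cover the loan.
Profit = 7,640,185.86 − 7,459,613.41 = BRL 180,572.

BRL 180,572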